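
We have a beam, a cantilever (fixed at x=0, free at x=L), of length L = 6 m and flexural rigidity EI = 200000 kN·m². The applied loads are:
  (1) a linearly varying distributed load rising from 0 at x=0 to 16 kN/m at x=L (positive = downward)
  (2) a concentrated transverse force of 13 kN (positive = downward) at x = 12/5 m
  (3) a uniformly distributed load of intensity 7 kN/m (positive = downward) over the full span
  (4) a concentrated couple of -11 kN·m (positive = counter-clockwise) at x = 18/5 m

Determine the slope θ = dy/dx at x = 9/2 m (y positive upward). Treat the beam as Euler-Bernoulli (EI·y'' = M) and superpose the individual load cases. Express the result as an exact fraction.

Load 1 — triangular load w₀=16 kN/m (0→w₀ over full span):
  θ_1 = (w₀Lx²/4-w₀L²x/3-w₀x⁴/(24L))/EI = (16·6·(9/2)²/4-16·6²·(9/2)/3-16·(9/2)⁴/(24·6))/200000 = -6777/3200000 rad
Load 2 — point force P=13 kN at a=12/5 m (b=L-a=18/5):
  θ_2 = -Pa²/(2EI)  [x>a] = -13·(12/5)²/(2·200000) = -117/625000 rad
Load 3 — uniform load w=7 kN/m over full span:
  θ_3 = -wx(x²-3Lx+3L²)/(6EI) = -7·(9/2)·((9/2)²-3·6·(9/2)+3·6²)/(6·200000) = -3969/3200000 rad
Load 4 — applied couple M₀=-11 kN·m at a=18/5 m (b=L-a=12/5):
  θ_4 = M₀a/EI  [x>a] = (-11)·(18/5)/200000 = -99/500000 rad
Superposition: θ = Σ θ_i = -149733/40000000 rad ≈ -0.003743 rad

θ(9/2) = -149733/40000000 rad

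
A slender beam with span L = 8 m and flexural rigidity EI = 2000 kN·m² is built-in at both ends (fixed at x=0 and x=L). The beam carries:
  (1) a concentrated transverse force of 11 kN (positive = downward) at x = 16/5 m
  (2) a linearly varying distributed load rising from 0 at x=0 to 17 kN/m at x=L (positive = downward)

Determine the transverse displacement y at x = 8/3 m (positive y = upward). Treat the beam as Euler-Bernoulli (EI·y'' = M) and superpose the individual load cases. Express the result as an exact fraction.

Load 1 — point force P=11 kN at a=16/5 m (b=L-a=24/5):
  y_1 = -Pb²x²(3aL-(3a+b)x)/(6L³EI)  [x≤a] = -11·(24/5)²·(8/3)²·(3·(16/5)·8-(3·(16/5)+(24/5))·(8/3))/(6·8³·2000) = -176/15625 m
Load 2 — triangular load w₀=17 kN/m (0→w₀ over full span):
  y_2 = -w₀x²(L-x)²(x+2L)/(120LEI) = -17·(8/3)²·(8-(8/3))²·((8/3)+2·8)/(120·8·2000) = -15232/455625 m
Superposition: y = Σ y_i = -509104/11390625 m ≈ -0.044695 m

y(8/3) = -509104/11390625 m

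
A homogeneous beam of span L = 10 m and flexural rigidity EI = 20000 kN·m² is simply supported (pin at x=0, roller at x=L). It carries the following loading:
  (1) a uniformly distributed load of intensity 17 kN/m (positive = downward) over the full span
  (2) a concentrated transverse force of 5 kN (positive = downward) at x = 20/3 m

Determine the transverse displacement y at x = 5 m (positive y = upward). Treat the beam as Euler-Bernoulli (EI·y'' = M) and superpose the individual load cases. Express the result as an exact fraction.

y(5) = -2387/20736 m

Load 1 — uniform load w=17 kN/m over full span:
  y_1 = -wx(L³-2Lx²+x³)/(24EI) = -17·5·(10³-2·10·5²+5³)/(24·20000) = -85/768 m
Load 2 — point force P=5 kN at a=20/3 m (b=L-a=10/3):
  y_2 = -Pbx(L²-b²-x²)/(6LEI)  [x≤a] = -5·(10/3)·5·(10²-(10/3)²-5²)/(6·10·20000) = -23/5184 m
Superposition: y = Σ y_i = -2387/20736 m ≈ -0.115114 m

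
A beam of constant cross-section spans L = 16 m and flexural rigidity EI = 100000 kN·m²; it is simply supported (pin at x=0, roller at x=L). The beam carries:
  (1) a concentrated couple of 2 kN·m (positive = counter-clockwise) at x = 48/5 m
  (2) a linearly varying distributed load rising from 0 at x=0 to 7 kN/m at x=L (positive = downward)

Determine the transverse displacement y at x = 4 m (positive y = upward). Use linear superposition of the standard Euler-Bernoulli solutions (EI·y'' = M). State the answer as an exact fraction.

Load 1 — applied couple M₀=2 kN·m at a=48/5 m (b=L-a=32/5):
  y_1 = (M₀x³/(6L)+C₁x)/EI  [x≤a] with C₁=M₀(3b²-L²)/(6L)=-208/75 = (2·4³/(6·16)+(-208/75)·4)/100000 = -61/625000 m
Load 2 — triangular load w₀=7 kN/m (0→w₀ over full span):
  y_2 = -w₀x(7L⁴-10L²x²+3x⁴)/(360LEI) = -7·4·(7·16⁴-10·16²·4²+3·4⁴)/(360·16·100000) = -763/37500 m
Superposition: y = Σ y_i = -38333/1875000 m ≈ -0.020444 m

y(4) = -38333/1875000 m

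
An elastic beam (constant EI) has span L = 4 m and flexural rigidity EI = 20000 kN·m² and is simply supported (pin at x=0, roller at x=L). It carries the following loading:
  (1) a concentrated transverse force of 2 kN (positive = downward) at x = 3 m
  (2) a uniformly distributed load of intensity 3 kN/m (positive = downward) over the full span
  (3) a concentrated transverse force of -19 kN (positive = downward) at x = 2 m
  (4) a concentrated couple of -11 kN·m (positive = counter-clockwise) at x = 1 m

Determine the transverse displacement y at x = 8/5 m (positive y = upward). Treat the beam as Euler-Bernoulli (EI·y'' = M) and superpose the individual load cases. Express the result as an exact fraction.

y(8/5) = 5961/25000000 m

Load 1 — point force P=2 kN at a=3 m (b=L-a=1):
  y_1 = -Pbx(L²-b²-x²)/(6LEI)  [x≤a] = -2·1·(8/5)·(4²-1²-(8/5)²)/(6·4·20000) = -311/3750000 m
Load 2 — uniform load w=3 kN/m over full span:
  y_2 = -wx(L³-2Lx²+x³)/(24EI) = -3·(8/5)·(4³-2·4·(8/5)²+(8/5)³)/(24·20000) = -186/390625 m
Load 3 — point force P=-19 kN at a=2 m (b=L-a=2):
  y_3 = -Pbx(L²-b²-x²)/(6LEI)  [x≤a] = -(-19)·2·(8/5)·(4²-2²-(8/5)²)/(6·4·20000) = 1121/937500 m
Load 4 — applied couple M₀=-11 kN·m at a=1 m (b=L-a=3):
  y_4 = (M₀x³/(6L)-M₀(x-a)²/2+C₁x)/EI  [x>a] with C₁=M₀(3b²-L²)/(6L)=-121/24 = ((-11)·(8/5)³/(6·4)-(-11)·((8/5)-1)²/2+(-121/24)·(8/5))/20000 = -1991/5000000 m
Superposition: y = Σ y_i = 5961/25000000 m ≈ 0.000238 m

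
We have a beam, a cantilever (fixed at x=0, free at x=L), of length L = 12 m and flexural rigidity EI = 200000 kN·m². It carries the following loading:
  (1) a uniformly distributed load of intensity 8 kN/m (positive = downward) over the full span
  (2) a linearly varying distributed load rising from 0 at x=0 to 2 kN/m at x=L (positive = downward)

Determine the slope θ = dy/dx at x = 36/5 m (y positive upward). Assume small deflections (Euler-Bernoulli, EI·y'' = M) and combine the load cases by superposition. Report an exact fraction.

Load 1 — uniform load w=8 kN/m over full span:
  θ_1 = -wx(x²-3Lx+3L²)/(6EI) = -8·(36/5)·((36/5)²-3·12·(36/5)+3·12²)/(6·200000) = -4212/390625 rad
Load 2 — triangular load w₀=2 kN/m (0→w₀ over full span):
  θ_2 = (w₀Lx²/4-w₀L²x/3-w₀x⁴/(24L))/EI = (2·12·(36/5)²/4-2·12²·(36/5)/3-2·(36/5)⁴/(24·12))/200000 = -15579/7812500 rad
Superposition: θ = Σ θ_i = -99819/7812500 rad ≈ -0.012777 rad

θ(36/5) = -99819/7812500 rad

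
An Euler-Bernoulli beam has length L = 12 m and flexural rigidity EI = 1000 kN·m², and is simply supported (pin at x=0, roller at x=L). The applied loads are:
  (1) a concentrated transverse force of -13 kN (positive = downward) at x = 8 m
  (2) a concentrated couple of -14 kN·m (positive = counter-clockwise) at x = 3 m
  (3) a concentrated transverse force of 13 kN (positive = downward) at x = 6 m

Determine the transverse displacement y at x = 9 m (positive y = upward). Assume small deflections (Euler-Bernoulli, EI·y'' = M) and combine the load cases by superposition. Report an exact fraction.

Load 1 — point force P=-13 kN at a=8 m (b=L-a=4):
  y_1 = -Pa(L-x)(2Lx-a²-x²)/(6LEI)  [x>a] = -(-13)·8·(12-9)·(2·12·9-8²-9²)/(6·12·1000) = 923/3000 m
Load 2 — applied couple M₀=-14 kN·m at a=3 m (b=L-a=9):
  y_2 = (M₀x³/(6L)-M₀(x-a)²/2+C₁x)/EI  [x>a] with C₁=M₀(3b²-L²)/(6L)=-77/4 = ((-14)·9³/(6·12)-(-14)·(9-3)²/2+(-77/4)·9)/1000 = -63/1000 m
Load 3 — point force P=13 kN at a=6 m (b=L-a=6):
  y_3 = -Pa(L-x)(2Lx-a²-x²)/(6LEI)  [x>a] = -13·6·(12-9)·(2·12·9-6²-9²)/(6·12·1000) = -1287/4000 m
Superposition: y = Σ y_i = -37/480 m ≈ -0.077083 m

y(9) = -37/480 m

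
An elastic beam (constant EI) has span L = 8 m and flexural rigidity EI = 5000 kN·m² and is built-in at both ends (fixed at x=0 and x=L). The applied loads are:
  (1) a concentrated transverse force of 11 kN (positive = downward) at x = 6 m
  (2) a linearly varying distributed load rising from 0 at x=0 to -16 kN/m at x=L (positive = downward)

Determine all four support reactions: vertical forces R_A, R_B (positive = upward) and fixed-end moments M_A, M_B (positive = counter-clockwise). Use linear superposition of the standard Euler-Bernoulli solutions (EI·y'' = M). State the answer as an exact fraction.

Load 1 — point force P=11 kN at a=6 m (b=L-a=2):
  R_A = Pb²(3a+b)/L³ = 11·2²·(3·6+2)/8³ = 55/32 kN
  M_A = Pab²/L² = 11·6·2²/8² = 33/8 kN·m
  R_B = Pa²(a+3b)/L³ = 11·6²·(6+3·2)/8³ = 297/32 kN
  M_B = -Pa²b/L² = -11·6²·2/8² = -99/8 kN·m
Load 2 — triangular load w₀=-16 kN/m (0→w₀ over full span):
  R_A = 3w₀L/20 = 3·(-16)·8/20 = -96/5 kN
  M_A = w₀L²/30 = (-16)·8²/30 = -512/15 kN·m
  R_B = 7w₀L/20 = 7·(-16)·8/20 = -224/5 kN
  M_B = -w₀L²/20 = -(-16)·8²/20 = 256/5 kN·m
Superposition: R_A = -2797/160 kN, M_A = -3601/120 kN·m, R_B = -5683/160 kN, M_B = 1553/40 kN·m

R_A = -2797/160 kN, M_A = -3601/120 kN·m, R_B = -5683/160 kN, M_B = 1553/40 kN·m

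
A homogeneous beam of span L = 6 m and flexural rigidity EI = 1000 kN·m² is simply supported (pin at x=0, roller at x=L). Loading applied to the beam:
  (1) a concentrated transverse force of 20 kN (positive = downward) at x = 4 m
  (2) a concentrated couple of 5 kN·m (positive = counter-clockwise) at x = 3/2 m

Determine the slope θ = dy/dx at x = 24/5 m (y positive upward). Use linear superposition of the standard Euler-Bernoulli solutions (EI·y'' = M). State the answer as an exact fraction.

θ(24/5) = 4519/144000 rad

Load 1 — point force P=20 kN at a=4 m (b=L-a=2):
  θ_1 = -Pa(2L²-6Lx+3x²+a²)/(6LEI)  [x>a] = -20·4·(2·6²-6·6·(24/5)+3·(24/5)²+4²)/(6·6·1000) = 196/5625 rad
Load 2 — applied couple M₀=5 kN·m at a=3/2 m (b=L-a=9/2):
  θ_2 = (M₀x²/(2L)-M₀(x-a)+C₁)/EI  [x>a] with C₁=M₀(3b²-L²)/(6L)=55/16 = (5·(24/5)²/(2·6)-5·((24/5)-(3/2))+(55/16))/1000 = -277/80000 rad
Superposition: θ = Σ θ_i = 4519/144000 rad ≈ 0.031382 rad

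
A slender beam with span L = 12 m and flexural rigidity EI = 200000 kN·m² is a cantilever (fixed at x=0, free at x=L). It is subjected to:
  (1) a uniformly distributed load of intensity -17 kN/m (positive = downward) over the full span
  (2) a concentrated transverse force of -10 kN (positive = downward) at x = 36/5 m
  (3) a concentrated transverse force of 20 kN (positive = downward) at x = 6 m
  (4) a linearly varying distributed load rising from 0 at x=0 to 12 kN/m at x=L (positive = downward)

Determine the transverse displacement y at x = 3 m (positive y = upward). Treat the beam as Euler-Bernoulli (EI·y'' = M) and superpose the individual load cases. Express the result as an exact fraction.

Load 1 — uniform load w=-17 kN/m over full span:
  y_1 = -wx²(x²-4Lx+6L²)/(24EI) = -(-17)·3²·(3²-4·12·3+6·12²)/(24·200000) = 37179/1600000 m
Load 2 — point force P=-10 kN at a=36/5 m (b=L-a=24/5):
  y_2 = -Px²(3a-x)/(6EI)  [x≤a] = -(-10)·3²·(3·(36/5)-3)/(6·200000) = 279/200000 m
Load 3 — point force P=20 kN at a=6 m (b=L-a=6):
  y_3 = -Px²(3a-x)/(6EI)  [x≤a] = -20·3²·(3·6-3)/(6·200000) = -9/4000 m
Load 4 — triangular load w₀=12 kN/m (0→w₀ over full span):
  y_4 = (w₀Lx³/12-w₀L²x²/6-w₀x⁵/(120L))/EI = (12·12·3³/12-12·12²·3²/6-12·3⁵/(120·12))/200000 = -90801/8000000 m
Superposition: y = Σ y_i = 44127/4000000 m ≈ 0.011032 m

y(3) = 44127/4000000 m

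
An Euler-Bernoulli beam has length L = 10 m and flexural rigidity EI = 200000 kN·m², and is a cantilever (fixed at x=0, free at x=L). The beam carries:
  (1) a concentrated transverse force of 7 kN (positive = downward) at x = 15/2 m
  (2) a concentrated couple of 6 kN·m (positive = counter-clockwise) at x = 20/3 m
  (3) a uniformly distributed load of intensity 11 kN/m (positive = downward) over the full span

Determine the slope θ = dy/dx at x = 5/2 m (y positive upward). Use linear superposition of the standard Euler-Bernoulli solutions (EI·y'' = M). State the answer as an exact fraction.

Load 1 — point force P=7 kN at a=15/2 m (b=L-a=5/2):
  θ_1 = -Px(2a-x)/(2EI)  [x≤a] = -7·(5/2)·(2·(15/2)-(5/2))/(2·200000) = -7/12800 rad
Load 2 — applied couple M₀=6 kN·m at a=20/3 m (b=L-a=10/3):
  θ_2 = M₀x/EI  [x≤a] = 6·(5/2)/200000 = 3/40000 rad
Load 3 — uniform load w=11 kN/m over full span:
  θ_3 = -wx(x²-3Lx+3L²)/(6EI) = -11·(5/2)·((5/2)²-3·10·(5/2)+3·10²)/(6·200000) = -407/76800 rad
Superposition: θ = Σ θ_i = -11081/1920000 rad ≈ -0.005771 rad

θ(5/2) = -11081/1920000 rad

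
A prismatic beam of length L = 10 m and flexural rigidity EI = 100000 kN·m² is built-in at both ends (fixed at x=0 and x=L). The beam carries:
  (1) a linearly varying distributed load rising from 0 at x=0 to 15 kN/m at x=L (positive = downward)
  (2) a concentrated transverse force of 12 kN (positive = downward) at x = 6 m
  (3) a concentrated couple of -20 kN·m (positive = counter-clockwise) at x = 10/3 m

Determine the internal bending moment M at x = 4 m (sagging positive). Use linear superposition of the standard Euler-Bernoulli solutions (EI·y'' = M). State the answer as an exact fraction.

M(4) = 14516/375 kN·m

Load 1 — triangular load w₀=15 kN/m (0→w₀ over full span):
  M_1 = 3w₀Lx/20 - w₀L²/30 - w₀x³/(6L) = 3·15·10·4/20 - 15·10²/30 - 15·4³/(6·10) = 24 kN·m
Load 2 — point force P=12 kN at a=6 m (b=L-a=4):
  M_2 = Pb²(3a+b)x/L³ - Pab²/L²  [x≤a] = 12·4²·(3·6+4)·4/10³ - 12·6·4²/10² = 672/125 kN·m
Load 3 — applied couple M₀=-20 kN·m at a=10/3 m (b=L-a=20/3):
  M_3 = R_Ax - M_A - M₀  [x>a] with R_A=-8/3, M_A=0 = (-8/3)·4 - 0 - (-20) = 28/3 kN·m
Superposition: M = Σ M_i = 14516/375 kN·m ≈ 38.709333 kN·m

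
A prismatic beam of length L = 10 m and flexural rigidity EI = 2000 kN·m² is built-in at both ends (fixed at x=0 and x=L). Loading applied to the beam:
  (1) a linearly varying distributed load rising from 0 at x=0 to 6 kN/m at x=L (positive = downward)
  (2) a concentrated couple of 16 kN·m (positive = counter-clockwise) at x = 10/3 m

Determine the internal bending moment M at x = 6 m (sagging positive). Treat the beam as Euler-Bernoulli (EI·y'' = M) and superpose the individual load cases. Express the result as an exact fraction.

Load 1 — triangular load w₀=6 kN/m (0→w₀ over full span):
  M_1 = 3w₀Lx/20 - w₀L²/30 - w₀x³/(6L) = 3·6·10·6/20 - 6·10²/30 - 6·6³/(6·10) = 62/5 kN·m
Load 2 — applied couple M₀=16 kN·m at a=10/3 m (b=L-a=20/3):
  M_2 = R_Ax - M_A - M₀  [x>a] with R_A=32/15, M_A=0 = (32/15)·6 - 0 - 16 = -16/5 kN·m
Superposition: M = Σ M_i = 46/5 kN·m ≈ 9.200000 kN·m

M(6) = 46/5 kN·m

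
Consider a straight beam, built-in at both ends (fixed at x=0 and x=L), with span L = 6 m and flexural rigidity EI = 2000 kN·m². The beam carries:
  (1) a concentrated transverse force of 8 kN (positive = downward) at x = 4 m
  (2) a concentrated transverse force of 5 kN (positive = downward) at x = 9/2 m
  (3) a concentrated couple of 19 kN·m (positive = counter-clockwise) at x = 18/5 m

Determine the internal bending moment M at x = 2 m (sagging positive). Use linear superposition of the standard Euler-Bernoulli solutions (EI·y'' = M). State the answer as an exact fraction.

Load 1 — point force P=8 kN at a=4 m (b=L-a=2):
  M_1 = Pb²(3a+b)x/L³ - Pab²/L²  [x≤a] = 8·2²·(3·4+2)·2/6³ - 8·4·2²/6² = 16/27 kN·m
Load 2 — point force P=5 kN at a=9/2 m (b=L-a=3/2):
  M_2 = Pb²(3a+b)x/L³ - Pab²/L²  [x≤a] = 5·(3/2)²·(3·(9/2)+(3/2))·2/6³ - 5·(9/2)·(3/2)²/6² = 5/32 kN·m
Load 3 — applied couple M₀=19 kN·m at a=18/5 m (b=L-a=12/5):
  M_3 = R_Ax - M_A  [x≤a] with R_A=114/25, M_A=152/25 = (114/25)·2 - (152/25) = 76/25 kN·m
Superposition: M = Σ M_i = 81839/21600 kN·m ≈ 3.788843 kN·m

M(2) = 81839/21600 kN·m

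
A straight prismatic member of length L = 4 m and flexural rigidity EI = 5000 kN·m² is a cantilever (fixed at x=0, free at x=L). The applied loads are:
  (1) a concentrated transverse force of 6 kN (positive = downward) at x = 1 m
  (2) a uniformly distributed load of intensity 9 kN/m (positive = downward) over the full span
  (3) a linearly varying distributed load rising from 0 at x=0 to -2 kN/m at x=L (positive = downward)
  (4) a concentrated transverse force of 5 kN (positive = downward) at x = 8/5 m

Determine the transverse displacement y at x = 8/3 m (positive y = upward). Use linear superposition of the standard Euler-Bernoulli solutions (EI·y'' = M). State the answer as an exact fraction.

y(8/3) = -2842967/91125000 m

Load 1 — point force P=6 kN at a=1 m (b=L-a=3):
  y_1 = -Pa²(3x-a)/(6EI)  [x>a] = -6·1²·(3·(8/3)-1)/(6·5000) = -7/5000 m
Load 2 — uniform load w=9 kN/m over full span:
  y_2 = -wx²(x²-4Lx+6L²)/(24EI) = -9·(8/3)²·((8/3)²-4·4·(8/3)+6·4²)/(24·5000) = -544/16875 m
Load 3 — triangular load w₀=-2 kN/m (0→w₀ over full span):
  y_3 = (w₀Lx³/12-w₀L²x²/6-w₀x⁵/(120L))/EI = ((-2)·4·(8/3)³/12-(-2)·4²·(8/3)²/6-(-2)·(8/3)⁵/(120·4))/5000 = 11776/2278125 m
Load 4 — point force P=5 kN at a=8/5 m (b=L-a=12/5):
  y_4 = -Pa²(3x-a)/(6EI)  [x>a] = -5·(8/5)²·(3·(8/3)-(8/5))/(6·5000) = -128/46875 m
Superposition: y = Σ y_i = -2842967/91125000 m ≈ -0.031199 m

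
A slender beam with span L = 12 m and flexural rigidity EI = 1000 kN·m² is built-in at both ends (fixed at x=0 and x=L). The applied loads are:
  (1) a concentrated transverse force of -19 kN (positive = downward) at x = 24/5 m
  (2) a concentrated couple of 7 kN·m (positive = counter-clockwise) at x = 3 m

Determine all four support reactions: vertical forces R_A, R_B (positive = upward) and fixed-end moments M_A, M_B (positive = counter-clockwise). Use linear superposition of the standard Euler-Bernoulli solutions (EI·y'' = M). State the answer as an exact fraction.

R_A = -46623/4000 kN, M_A = -68289/2000 kN·m, R_B = -29377/4000 kN, M_B = 48151/2000 kN·m

Load 1 — point force P=-19 kN at a=24/5 m (b=L-a=36/5):
  R_A = Pb²(3a+b)/L³ = (-19)·(36/5)²·(3·(24/5)+(36/5))/12³ = -1539/125 kN
  M_A = Pab²/L² = (-19)·(24/5)·(36/5)²/12² = -4104/125 kN·m
  R_B = Pa²(a+3b)/L³ = (-19)·(24/5)²·((24/5)+3·(36/5))/12³ = -836/125 kN
  M_B = -Pa²b/L² = -(-19)·(24/5)²·(36/5)/12² = 2736/125 kN·m
Load 2 — applied couple M₀=7 kN·m at a=3 m (b=L-a=9):
  R_A = 6M₀ab/L³ = 6·7·3·9/12³ = 21/32 kN
  M_A = M₀b(2a-b)/L² = 7·9·(2·3-9)/12² = -21/16 kN·m
  R_B = -6M₀ab/L³ = -6·7·3·9/12³ = -21/32 kN
  M_B = M₀a(2b-a)/L² = 7·3·(2·9-3)/12² = 35/16 kN·m
Superposition: R_A = -46623/4000 kN, M_A = -68289/2000 kN·m, R_B = -29377/4000 kN, M_B = 48151/2000 kN·m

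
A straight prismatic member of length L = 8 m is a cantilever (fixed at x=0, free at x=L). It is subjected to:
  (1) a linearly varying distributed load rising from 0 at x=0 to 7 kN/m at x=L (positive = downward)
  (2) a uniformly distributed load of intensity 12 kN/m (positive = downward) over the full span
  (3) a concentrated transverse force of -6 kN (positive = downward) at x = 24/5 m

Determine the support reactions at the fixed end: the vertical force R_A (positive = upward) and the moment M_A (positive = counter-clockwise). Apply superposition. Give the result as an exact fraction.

Load 1 — triangular load w₀=7 kN/m (0→w₀ over full span):
  R_A = w₀L/2 = 7·8/2 = 28 kN
  M_A = w₀L²/3 = 7·8²/3 = 448/3 kN·m
Load 2 — uniform load w=12 kN/m over full span:
  R_A = wL = 12·8 = 96 kN
  M_A = wL²/2 = 12·8²/2 = 384 kN·m
Load 3 — point force P=-6 kN at a=24/5 m (b=L-a=16/5):
  R_A = P = (-6) = -6 kN
  M_A = Pa = (-6)·(24/5) = -144/5 kN·m
Superposition: R_A = 118 kN, M_A = 7568/15 kN·m

R_A = 118 kN, M_A = 7568/15 kN·m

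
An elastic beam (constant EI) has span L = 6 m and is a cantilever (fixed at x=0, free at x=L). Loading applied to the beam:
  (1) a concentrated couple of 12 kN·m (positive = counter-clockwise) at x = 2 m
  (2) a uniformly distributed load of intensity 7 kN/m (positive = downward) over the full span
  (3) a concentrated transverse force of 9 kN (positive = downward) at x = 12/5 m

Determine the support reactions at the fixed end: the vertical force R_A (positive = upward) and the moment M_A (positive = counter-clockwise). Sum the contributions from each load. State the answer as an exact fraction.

Load 1 — applied couple M₀=12 kN·m at a=2 m (b=L-a=4):
  R_A = 0 kN
  M_A = -M₀ = -12 kN·m
Load 2 — uniform load w=7 kN/m over full span:
  R_A = wL = 7·6 = 42 kN
  M_A = wL²/2 = 7·6²/2 = 126 kN·m
Load 3 — point force P=9 kN at a=12/5 m (b=L-a=18/5):
  R_A = P = 9 kN
  M_A = Pa = 9·(12/5) = 108/5 kN·m
Superposition: R_A = 51 kN, M_A = 678/5 kN·m

R_A = 51 kN, M_A = 678/5 kN·m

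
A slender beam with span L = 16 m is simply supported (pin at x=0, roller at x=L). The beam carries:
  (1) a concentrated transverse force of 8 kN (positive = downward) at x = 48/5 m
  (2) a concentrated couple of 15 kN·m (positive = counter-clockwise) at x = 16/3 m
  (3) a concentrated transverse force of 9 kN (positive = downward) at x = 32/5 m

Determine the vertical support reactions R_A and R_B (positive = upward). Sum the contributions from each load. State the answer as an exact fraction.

Load 1 — point force P=8 kN at a=48/5 m (b=L-a=32/5):
  R_A = Pb/L = 8·(32/5)/16 = 16/5 kN
  R_B = Pa/L = 8·(48/5)/16 = 24/5 kN
Load 2 — applied couple M₀=15 kN·m at a=16/3 m (b=L-a=32/3):
  R_A = M₀/L = 15/16 kN
  R_B = -M₀/L = -15/16 kN
Load 3 — point force P=9 kN at a=32/5 m (b=L-a=48/5):
  R_A = Pb/L = 9·(48/5)/16 = 27/5 kN
  R_B = Pa/L = 9·(32/5)/16 = 18/5 kN
Superposition: R_A = 763/80 kN, R_B = 597/80 kN

R_A = 763/80 kN, R_B = 597/80 kN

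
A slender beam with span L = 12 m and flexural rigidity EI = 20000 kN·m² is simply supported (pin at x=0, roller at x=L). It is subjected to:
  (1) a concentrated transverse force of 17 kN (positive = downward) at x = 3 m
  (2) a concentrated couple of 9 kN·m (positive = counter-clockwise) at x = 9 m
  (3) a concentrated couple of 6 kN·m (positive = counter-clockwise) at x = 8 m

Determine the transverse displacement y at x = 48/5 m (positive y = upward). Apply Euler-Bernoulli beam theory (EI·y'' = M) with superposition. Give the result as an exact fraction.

y(48/5) = -1023/78125 m

Load 1 — point force P=17 kN at a=3 m (b=L-a=9):
  y_1 = -Pa(L-x)(2Lx-a²-x²)/(6LEI)  [x>a] = -17·3·(12-(48/5))·(2·12·(48/5)-3²-(48/5)²)/(6·12·20000) = -54927/5000000 m
Load 2 — applied couple M₀=9 kN·m at a=9 m (b=L-a=3):
  y_2 = (M₀x³/(6L)-M₀(x-a)²/2+C₁x)/EI  [x>a] with C₁=M₀(3b²-L²)/(6L)=-117/8 = (9·(48/5)³/(6·12)-9·((48/5)-9)²/2+(-117/8)·(48/5))/20000 = -7857/5000000 m
Load 3 — applied couple M₀=6 kN·m at a=8 m (b=L-a=4):
  y_3 = (M₀x³/(6L)-M₀(x-a)²/2+C₁x)/EI  [x>a] with C₁=M₀(3b²-L²)/(6L)=-8 = (6·(48/5)³/(6·12)-6·((48/5)-8)²/2+(-8)·(48/5))/20000 = -42/78125 m
Superposition: y = Σ y_i = -1023/78125 m ≈ -0.013094 m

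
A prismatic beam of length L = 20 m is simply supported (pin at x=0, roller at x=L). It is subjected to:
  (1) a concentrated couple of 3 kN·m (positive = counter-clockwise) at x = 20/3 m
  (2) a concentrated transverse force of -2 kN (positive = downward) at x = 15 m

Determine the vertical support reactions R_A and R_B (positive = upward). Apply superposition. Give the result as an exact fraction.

Load 1 — applied couple M₀=3 kN·m at a=20/3 m (b=L-a=40/3):
  R_A = M₀/L = 3/20 kN
  R_B = -M₀/L = -3/20 kN
Load 2 — point force P=-2 kN at a=15 m (b=L-a=5):
  R_A = Pb/L = (-2)·5/20 = -1/2 kN
  R_B = Pa/L = (-2)·15/20 = -3/2 kN
Superposition: R_A = -7/20 kN, R_B = -33/20 kN

R_A = -7/20 kN, R_B = -33/20 kN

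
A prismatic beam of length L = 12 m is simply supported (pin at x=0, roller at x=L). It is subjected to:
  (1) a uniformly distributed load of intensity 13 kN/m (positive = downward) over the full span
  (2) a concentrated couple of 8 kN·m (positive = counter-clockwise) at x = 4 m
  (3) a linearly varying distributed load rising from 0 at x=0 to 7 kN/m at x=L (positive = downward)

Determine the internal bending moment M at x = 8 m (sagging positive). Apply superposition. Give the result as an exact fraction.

M(8) = 2408/9 kN·m

Load 1 — uniform load w=13 kN/m over full span:
  M_1 = wx(L-x)/2 = 13·8·(12-8)/2 = 208 kN·m
Load 2 — applied couple M₀=8 kN·m at a=4 m (b=L-a=8):
  M_2 = M₀x/L - M₀  [x>a] = 8·8/12 - 8 = -8/3 kN·m
Load 3 — triangular load w₀=7 kN/m (0→w₀ over full span):
  M_3 = w₀Lx/6 - w₀x³/(6L) = 7·12·8/6 - 7·8³/(6·12) = 560/9 kN·m
Superposition: M = Σ M_i = 2408/9 kN·m ≈ 267.555556 kN·m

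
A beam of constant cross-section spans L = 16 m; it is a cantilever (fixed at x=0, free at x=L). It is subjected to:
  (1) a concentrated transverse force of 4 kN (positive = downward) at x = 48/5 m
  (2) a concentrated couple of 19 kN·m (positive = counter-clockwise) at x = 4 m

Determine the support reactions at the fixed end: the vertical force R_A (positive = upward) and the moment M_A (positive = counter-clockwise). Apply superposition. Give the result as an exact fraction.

Load 1 — point force P=4 kN at a=48/5 m (b=L-a=32/5):
  R_A = P = 4 kN
  M_A = Pa = 4·(48/5) = 192/5 kN·m
Load 2 — applied couple M₀=19 kN·m at a=4 m (b=L-a=12):
  R_A = 0 kN
  M_A = -M₀ = -19 kN·m
Superposition: R_A = 4 kN, M_A = 97/5 kN·m

R_A = 4 kN, M_A = 97/5 kN·m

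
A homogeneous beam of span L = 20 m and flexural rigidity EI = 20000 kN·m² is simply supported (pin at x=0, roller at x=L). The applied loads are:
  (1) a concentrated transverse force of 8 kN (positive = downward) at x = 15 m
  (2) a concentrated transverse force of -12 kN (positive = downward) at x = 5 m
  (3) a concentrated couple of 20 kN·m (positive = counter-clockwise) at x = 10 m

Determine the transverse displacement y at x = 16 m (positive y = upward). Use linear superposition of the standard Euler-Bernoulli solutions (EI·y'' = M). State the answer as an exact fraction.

Load 1 — point force P=8 kN at a=15 m (b=L-a=5):
  y_1 = -Pa(L-x)(2Lx-a²-x²)/(6LEI)  [x>a] = -8·15·(20-16)·(2·20·16-15²-16²)/(6·20·20000) = -159/5000 m
Load 2 — point force P=-12 kN at a=5 m (b=L-a=15):
  y_2 = -Pa(L-x)(2Lx-a²-x²)/(6LEI)  [x>a] = -(-12)·5·(20-16)·(2·20·16-5²-16²)/(6·20·20000) = 359/10000 m
Load 3 — applied couple M₀=20 kN·m at a=10 m (b=L-a=10):
  y_3 = (M₀x³/(6L)-M₀(x-a)²/2+C₁x)/EI  [x>a] with C₁=M₀(3b²-L²)/(6L)=-50/3 = (20·16³/(6·20)-20·(16-10)²/2+(-50/3)·16)/20000 = 7/2500 m
Superposition: y = Σ y_i = 69/10000 m ≈ 0.006900 m

y(16) = 69/10000 m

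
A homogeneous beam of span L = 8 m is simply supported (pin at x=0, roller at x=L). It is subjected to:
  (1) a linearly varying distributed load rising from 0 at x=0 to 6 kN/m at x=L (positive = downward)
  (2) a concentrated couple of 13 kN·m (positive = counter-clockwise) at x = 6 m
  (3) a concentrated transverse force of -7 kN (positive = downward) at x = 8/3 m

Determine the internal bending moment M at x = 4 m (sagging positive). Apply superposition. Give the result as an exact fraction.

Load 1 — triangular load w₀=6 kN/m (0→w₀ over full span):
  M_1 = w₀Lx/6 - w₀x³/(6L) = 6·8·4/6 - 6·4³/(6·8) = 24 kN·m
Load 2 — applied couple M₀=13 kN·m at a=6 m (b=L-a=2):
  M_2 = M₀x/L  [x≤a] = 13·4/8 = 13/2 kN·m
Load 3 — point force P=-7 kN at a=8/3 m (b=L-a=16/3):
  M_3 = Pa(L-x)/L  [x>a] = (-7)·(8/3)·(8-4)/8 = -28/3 kN·m
Superposition: M = Σ M_i = 127/6 kN·m ≈ 21.166667 kN·m

M(4) = 127/6 kN·m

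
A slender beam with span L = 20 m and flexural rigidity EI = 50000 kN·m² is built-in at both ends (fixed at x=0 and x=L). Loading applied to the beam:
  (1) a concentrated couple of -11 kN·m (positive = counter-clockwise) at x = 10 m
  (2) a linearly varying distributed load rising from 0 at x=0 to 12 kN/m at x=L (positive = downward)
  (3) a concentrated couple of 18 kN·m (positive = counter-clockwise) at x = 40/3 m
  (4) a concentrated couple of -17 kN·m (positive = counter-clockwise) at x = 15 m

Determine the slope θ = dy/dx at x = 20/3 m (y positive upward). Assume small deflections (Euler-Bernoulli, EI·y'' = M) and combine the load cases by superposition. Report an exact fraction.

θ(20/3) = -10213/1620000 rad

Load 1 — applied couple M₀=-11 kN·m at a=10 m (b=L-a=10):
  θ_1 = (R_Ax²/2 - M_Ax)/EI  [x≤a] with R_A=-33/40, M_A=-11/4 = ((-33/40)·(20/3)²/2 - (-11/4)·(20/3))/50000 = 0 rad
Load 2 — triangular load w₀=12 kN/m (0→w₀ over full span):
  θ_2 = -w₀(2x(L-x)(L-2x)(x+2L)+x²(L-x)²)/(120LEI) = -12·(2·(20/3)·(20-(20/3))·(20-2·(20/3))·((20/3)+2·20)+(20/3)²·(20-(20/3))²)/(120·20·50000) = -64/10125 rad
Load 3 — applied couple M₀=18 kN·m at a=40/3 m (b=L-a=20/3):
  θ_3 = (R_Ax²/2 - M_Ax)/EI  [x≤a] with R_A=6/5, M_A=6 = ((6/5)·(20/3)²/2 - 6·(20/3))/50000 = -1/3750 rad
Load 4 — applied couple M₀=-17 kN·m at a=15 m (b=L-a=5):
  θ_4 = (R_Ax²/2 - M_Ax)/EI  [x≤a] with R_A=-153/160, M_A=-85/16 = ((-153/160)·(20/3)²/2 - (-85/16)·(20/3))/50000 = 17/60000 rad
Superposition: θ = Σ θ_i = -10213/1620000 rad ≈ -0.006304 rad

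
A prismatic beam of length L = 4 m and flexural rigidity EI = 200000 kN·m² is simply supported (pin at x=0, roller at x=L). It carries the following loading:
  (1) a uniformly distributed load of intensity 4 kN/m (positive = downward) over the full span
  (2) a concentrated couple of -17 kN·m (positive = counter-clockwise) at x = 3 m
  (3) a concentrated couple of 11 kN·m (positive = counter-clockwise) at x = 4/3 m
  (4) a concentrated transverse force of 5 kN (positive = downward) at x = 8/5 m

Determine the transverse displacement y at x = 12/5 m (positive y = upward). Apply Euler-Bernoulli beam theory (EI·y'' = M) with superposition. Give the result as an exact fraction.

Load 1 — uniform load w=4 kN/m over full span:
  y_1 = -wx(L³-2Lx²+x³)/(24EI) = -4·(12/5)·(4³-2·4·(12/5)²+(12/5)³)/(24·200000) = -124/1953125 m
Load 2 — applied couple M₀=-17 kN·m at a=3 m (b=L-a=1):
  y_2 = (M₀x³/(6L)+C₁x)/EI  [x≤a] with C₁=M₀(3b²-L²)/(6L)=221/24 = ((-17)·(12/5)³/(6·4)+(221/24)·(12/5))/200000 = 3077/50000000 m
Load 3 — applied couple M₀=11 kN·m at a=4/3 m (b=L-a=8/3):
  y_3 = (M₀x³/(6L)-M₀(x-a)²/2+C₁x)/EI  [x>a] with C₁=M₀(3b²-L²)/(6L)=22/9 = (11·(12/5)³/(6·4)-11·((12/5)-(4/3))²/2+(22/9)·(12/5))/200000 = 209/7031250 m
Load 4 — point force P=5 kN at a=8/5 m (b=L-a=12/5):
  y_4 = -Pa(L-x)(2Lx-a²-x²)/(6LEI)  [x>a] = -5·(8/5)·(4-(12/5))·(2·4·(12/5)-(8/5)²-(12/5)²)/(6·4·200000) = -34/1171875 m
Superposition: y = Σ y_i = -2783/2250000000 m ≈ -0.000001 m

y(12/5) = -2783/2250000000 m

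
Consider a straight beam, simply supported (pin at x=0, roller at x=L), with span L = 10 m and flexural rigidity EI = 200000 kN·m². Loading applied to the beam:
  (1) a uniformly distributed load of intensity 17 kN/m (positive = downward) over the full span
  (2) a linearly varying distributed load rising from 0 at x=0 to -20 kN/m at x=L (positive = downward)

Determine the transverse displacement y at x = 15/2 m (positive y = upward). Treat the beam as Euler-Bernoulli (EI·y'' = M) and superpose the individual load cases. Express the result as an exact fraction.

Load 1 — uniform load w=17 kN/m over full span:
  y_1 = -wx(L³-2Lx²+x³)/(24EI) = -17·(15/2)·(10³-2·10·(15/2)²+(15/2)³)/(24·200000) = -323/40960 m
Load 2 — triangular load w₀=-20 kN/m (0→w₀ over full span):
  y_2 = -w₀x(7L⁴-10L²x²+3x⁴)/(360LEI) = -(-20)·(15/2)·(7·10⁴-10·10²·(15/2)²+3·(15/2)⁴)/(360·10·200000) = 119/24576 m
Superposition: y = Σ y_i = -187/61440 m ≈ -0.003044 m

y(15/2) = -187/61440 m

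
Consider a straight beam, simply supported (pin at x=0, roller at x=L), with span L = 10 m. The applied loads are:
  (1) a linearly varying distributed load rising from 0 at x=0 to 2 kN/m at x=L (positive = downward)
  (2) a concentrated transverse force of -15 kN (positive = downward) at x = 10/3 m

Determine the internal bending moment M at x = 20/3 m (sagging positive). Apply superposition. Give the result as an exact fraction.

Load 1 — triangular load w₀=2 kN/m (0→w₀ over full span):
  M_1 = w₀Lx/6 - w₀x³/(6L) = 2·10·(20/3)/6 - 2·(20/3)³/(6·10) = 1000/81 kN·m
Load 2 — point force P=-15 kN at a=10/3 m (b=L-a=20/3):
  M_2 = Pa(L-x)/L  [x>a] = (-15)·(10/3)·(10-(20/3))/10 = -50/3 kN·m
Superposition: M = Σ M_i = -350/81 kN·m ≈ -4.320988 kN·m

M(20/3) = -350/81 kN·m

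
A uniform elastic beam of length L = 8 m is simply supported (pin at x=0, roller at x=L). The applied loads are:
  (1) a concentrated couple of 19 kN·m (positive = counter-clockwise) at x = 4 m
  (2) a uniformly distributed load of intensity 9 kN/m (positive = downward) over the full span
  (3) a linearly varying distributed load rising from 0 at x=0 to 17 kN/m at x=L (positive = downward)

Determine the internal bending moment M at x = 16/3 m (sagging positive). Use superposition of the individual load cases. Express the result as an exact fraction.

Load 1 — applied couple M₀=19 kN·m at a=4 m (b=L-a=4):
  M_1 = M₀x/L - M₀  [x>a] = 19·(16/3)/8 - 19 = -19/3 kN·m
Load 2 — uniform load w=9 kN/m over full span:
  M_2 = wx(L-x)/2 = 9·(16/3)·(8-(16/3))/2 = 64 kN·m
Load 3 — triangular load w₀=17 kN/m (0→w₀ over full span):
  M_3 = w₀Lx/6 - w₀x³/(6L) = 17·8·(16/3)/6 - 17·(16/3)³/(6·8) = 5440/81 kN·m
Superposition: M = Σ M_i = 10111/81 kN·m ≈ 124.827160 kN·m

M(16/3) = 10111/81 kN·m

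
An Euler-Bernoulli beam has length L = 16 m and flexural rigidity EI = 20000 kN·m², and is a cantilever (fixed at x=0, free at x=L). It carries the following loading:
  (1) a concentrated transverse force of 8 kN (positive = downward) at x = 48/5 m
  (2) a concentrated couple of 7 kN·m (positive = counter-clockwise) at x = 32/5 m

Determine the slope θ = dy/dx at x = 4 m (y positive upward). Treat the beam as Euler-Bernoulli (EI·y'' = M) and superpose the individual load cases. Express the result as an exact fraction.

Load 1 — point force P=8 kN at a=48/5 m (b=L-a=32/5):
  θ_1 = -Px(2a-x)/(2EI)  [x≤a] = -8·4·(2·(48/5)-4)/(2·20000) = -38/3125 rad
Load 2 — applied couple M₀=7 kN·m at a=32/5 m (b=L-a=48/5):
  θ_2 = M₀x/EI  [x≤a] = 7·4/20000 = 7/5000 rad
Superposition: θ = Σ θ_i = -269/25000 rad ≈ -0.010760 rad

θ(4) = -269/25000 rad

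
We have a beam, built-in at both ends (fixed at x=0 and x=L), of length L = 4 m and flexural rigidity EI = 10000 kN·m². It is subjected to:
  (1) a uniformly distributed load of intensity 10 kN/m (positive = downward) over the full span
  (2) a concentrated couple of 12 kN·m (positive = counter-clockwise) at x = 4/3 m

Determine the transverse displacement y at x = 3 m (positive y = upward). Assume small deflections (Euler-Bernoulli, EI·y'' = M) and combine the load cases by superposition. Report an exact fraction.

Load 1 — uniform load w=10 kN/m over full span:
  y_1 = -wx²(L-x)²/(24EI) = -10·3²·(4-3)²/(24·10000) = -3/8000 m
Load 2 — applied couple M₀=12 kN·m at a=4/3 m (b=L-a=8/3):
  y_2 = (R_Ax³/6 - M_Ax²/2 - M₀(x-a)²/2)/EI  [x>a] with R_A=4, M_A=0 = (4·3³/6 - 0·3²/2 - 12·(3-(4/3))²/2)/10000 = 1/7500 m
Superposition: y = Σ y_i = -29/120000 m ≈ -0.000242 m

y(3) = -29/120000 m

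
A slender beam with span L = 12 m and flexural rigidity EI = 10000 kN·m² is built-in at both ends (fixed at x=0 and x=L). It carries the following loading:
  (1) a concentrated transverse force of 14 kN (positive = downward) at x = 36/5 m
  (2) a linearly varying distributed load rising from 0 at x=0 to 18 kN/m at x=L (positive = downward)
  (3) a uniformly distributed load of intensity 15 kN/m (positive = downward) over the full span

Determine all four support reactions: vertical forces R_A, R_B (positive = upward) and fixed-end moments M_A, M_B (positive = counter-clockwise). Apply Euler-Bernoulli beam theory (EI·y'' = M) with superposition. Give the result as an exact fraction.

R_A = 15916/125 kN, M_A = 35316/125 kN·m, R_B = 21834/125 kN, M_B = -41724/125 kN·m

Load 1 — point force P=14 kN at a=36/5 m (b=L-a=24/5):
  R_A = Pb²(3a+b)/L³ = 14·(24/5)²·(3·(36/5)+(24/5))/12³ = 616/125 kN
  M_A = Pab²/L² = 14·(36/5)·(24/5)²/12² = 2016/125 kN·m
  R_B = Pa²(a+3b)/L³ = 14·(36/5)²·((36/5)+3·(24/5))/12³ = 1134/125 kN
  M_B = -Pa²b/L² = -14·(36/5)²·(24/5)/12² = -3024/125 kN·m
Load 2 — triangular load w₀=18 kN/m (0→w₀ over full span):
  R_A = 3w₀L/20 = 3·18·12/20 = 162/5 kN
  M_A = w₀L²/30 = 18·12²/30 = 432/5 kN·m
  R_B = 7w₀L/20 = 7·18·12/20 = 378/5 kN
  M_B = -w₀L²/20 = -18·12²/20 = -648/5 kN·m
Load 3 — uniform load w=15 kN/m over full span:
  R_A = wL/2 = 15·12/2 = 90 kN
  M_A = wL²/12 = 15·12²/12 = 180 kN·m
  R_B = wL/2 = 15·12/2 = 90 kN
  M_B = -wL²/12 = -15·12²/12 = -180 kN·m
Superposition: R_A = 15916/125 kN, M_A = 35316/125 kN·m, R_B = 21834/125 kN, M_B = -41724/125 kN·m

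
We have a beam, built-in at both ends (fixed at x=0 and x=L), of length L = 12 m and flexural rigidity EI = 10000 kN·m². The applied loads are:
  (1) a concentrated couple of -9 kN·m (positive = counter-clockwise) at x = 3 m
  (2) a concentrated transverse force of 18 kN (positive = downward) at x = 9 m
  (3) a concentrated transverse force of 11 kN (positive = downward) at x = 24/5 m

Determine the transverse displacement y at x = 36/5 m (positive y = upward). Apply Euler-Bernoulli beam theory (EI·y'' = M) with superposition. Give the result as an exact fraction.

Load 1 — applied couple M₀=-9 kN·m at a=3 m (b=L-a=9):
  y_1 = (R_Ax³/6 - M_Ax²/2 - M₀(x-a)²/2)/EI  [x>a] with R_A=-27/32, M_A=27/16 = ((-27/32)·(36/5)³/6 - (27/16)·(36/5)²/2 - (-9)·((36/5)-3)²/2)/10000 = -1053/625000 m
Load 2 — point force P=18 kN at a=9 m (b=L-a=3):
  y_2 = -Pb²x²(3aL-(3a+b)x)/(6L³EI)  [x≤a] = -18·3²·(36/5)²·(3·9·12-(3·9+3)·(36/5))/(6·12³·10000) = -2187/250000 m
Load 3 — point force P=11 kN at a=24/5 m (b=L-a=36/5):
  y_3 = -Pa²(L-x)²(3bL-(3b+a)(L-x))/(6L³EI)  [x>a] = -11·(24/5)²·(12-(36/5))²·(3·(36/5)·12-(3·(36/5)+(24/5))·(12-(36/5)))/(6·12³·10000) = -72864/9765625 m
Superposition: y = Σ y_i = -2795949/156250000 m ≈ -0.017894 m

y(36/5) = -2795949/156250000 m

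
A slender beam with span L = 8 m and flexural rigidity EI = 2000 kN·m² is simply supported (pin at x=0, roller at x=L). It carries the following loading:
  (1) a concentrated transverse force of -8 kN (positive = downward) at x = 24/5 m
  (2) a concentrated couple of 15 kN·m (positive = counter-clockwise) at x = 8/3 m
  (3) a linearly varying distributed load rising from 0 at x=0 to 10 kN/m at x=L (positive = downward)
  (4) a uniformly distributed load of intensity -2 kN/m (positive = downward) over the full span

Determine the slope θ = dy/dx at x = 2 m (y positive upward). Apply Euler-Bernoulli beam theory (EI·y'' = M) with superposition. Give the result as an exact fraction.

Load 1 — point force P=-8 kN at a=24/5 m (b=L-a=16/5):
  θ_1 = -Pb(L²-b²-3x²)/(6LEI)  [x≤a] = -(-8)·(16/5)·(8²-(16/5)²-3·2²)/(6·8·2000) = 174/15625 rad
Load 2 — applied couple M₀=15 kN·m at a=8/3 m (b=L-a=16/3):
  θ_2 = (M₀x²/(2L)+C₁)/EI  [x≤a] with C₁=M₀(3b²-L²)/(6L)=20/3 = (15·2²/(2·8)+(20/3))/2000 = 1/192 rad
Load 3 — triangular load w₀=10 kN/m (0→w₀ over full span):
  θ_3 = -w₀(7L⁴-30L²x²+15x⁴)/(360LEI) = -10·(7·8⁴-30·8²·2²+15·2⁴)/(360·8·2000) = -1327/36000 rad
Load 4 — uniform load w=-2 kN/m over full span:
  θ_4 = -w(L³-6Lx²+4x³)/(24EI) = -(-2)·(8³-6·8·2²+4·2³)/(24·2000) = 11/750 rad
Superposition: θ = Σ θ_i = -52651/9000000 rad ≈ -0.005850 rad

θ(2) = -52651/9000000 rad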